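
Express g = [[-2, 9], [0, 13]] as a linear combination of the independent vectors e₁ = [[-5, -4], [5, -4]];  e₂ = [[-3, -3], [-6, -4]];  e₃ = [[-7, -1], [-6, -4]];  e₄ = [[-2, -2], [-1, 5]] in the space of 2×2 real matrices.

g = -e₁ - 3e₂ + 2e₃ + e₄

Identify each element with its coordinate vector in ℝ⁴ via {E₁₁, E₁₂, E₂₁, E₂₂}.
Since e₁, e₂, e₃, e₄ are independent, the coefficients expressing g are uniquely determined by a linear system.
Row-reducing the augmented matrix gives the unique coefficients (α₁, …, α₄) = (-1, -3, 2, 1).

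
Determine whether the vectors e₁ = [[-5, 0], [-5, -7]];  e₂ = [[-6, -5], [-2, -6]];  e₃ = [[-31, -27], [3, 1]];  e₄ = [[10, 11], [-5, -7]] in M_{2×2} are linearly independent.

linearly dependent

Take coordinates with respect to the standard basis {E₁₁, E₁₂, E₂₁, E₂₂}.
Form the 4×4 matrix with these as columns; its determinant is 0.
A zero determinant means the columns are linearly dependent.
Indeed e₁ + e₂ - e₃ - 2e₄ = 0.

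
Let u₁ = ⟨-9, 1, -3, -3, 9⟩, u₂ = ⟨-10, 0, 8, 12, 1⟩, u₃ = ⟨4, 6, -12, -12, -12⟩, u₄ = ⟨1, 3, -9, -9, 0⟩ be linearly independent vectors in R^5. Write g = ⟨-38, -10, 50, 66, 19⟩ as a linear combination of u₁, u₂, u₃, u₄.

g = -u₁ + 4u₂ - 2u₃ + u₄

Write g = c₁u₁ + … + c₄u₄ and equate components.
Row-reducing the augmented matrix gives the unique coefficients (c₁, …, c₄) = (-1, 4, -2, 1).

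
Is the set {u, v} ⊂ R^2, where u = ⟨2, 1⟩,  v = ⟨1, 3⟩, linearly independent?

The matrix [u|v] has determinant 5.
A nonzero determinant means the columns are linearly independent.

linearly independent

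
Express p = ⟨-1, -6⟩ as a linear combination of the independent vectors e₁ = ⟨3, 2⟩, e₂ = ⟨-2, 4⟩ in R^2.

Solve the system with e₁, e₂ as columns and p as the right-hand side.
The system has the unique solution (c₁, c₂) = (-1, -1).

p = -e₁ - e₂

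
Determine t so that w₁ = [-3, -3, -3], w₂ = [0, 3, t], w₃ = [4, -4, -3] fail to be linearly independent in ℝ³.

t = 21/8

Dependence holds iff the 3×3 matrix [w₁ w₂ w₃] is singular.
Cofactor expansion gives det = 63 - 24*t.
This vanishes exactly when t = 21/8.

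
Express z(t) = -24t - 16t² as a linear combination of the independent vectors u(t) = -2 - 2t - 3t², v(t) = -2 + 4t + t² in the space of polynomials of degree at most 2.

Work in coordinates with respect to the standard basis {1, t, t²}.
Since u, v are independent, the coefficients expressing z are uniquely determined by a linear system.
Back-substitution yields (α₁, α₂) = (4, -4).

z = 4u - 4v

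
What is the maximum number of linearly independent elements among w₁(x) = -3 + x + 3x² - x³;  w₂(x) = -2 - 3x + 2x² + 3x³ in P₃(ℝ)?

Use coordinates relative to {1, x, …, x³}.
Apply Gaussian elimination to the matrix whose rows are w₁, w₂.
Reduction leaves 2 leading entries, giving rank 2.

2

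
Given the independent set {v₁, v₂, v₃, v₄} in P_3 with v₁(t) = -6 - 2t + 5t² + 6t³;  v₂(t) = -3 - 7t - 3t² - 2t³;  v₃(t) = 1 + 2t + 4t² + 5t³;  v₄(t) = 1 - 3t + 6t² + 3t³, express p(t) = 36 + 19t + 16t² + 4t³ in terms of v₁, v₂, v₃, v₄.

Take coordinate vectors relative to {1, t, …, t³}.
Solve the system with v₁, v₂, v₃, v₄ as columns and p as the right-hand side.
The system has the unique solution (a₁, …, a₄) = (-4, -2, 3, 3).

p = -4v₁ - 2v₂ + 3v₃ + 3v₄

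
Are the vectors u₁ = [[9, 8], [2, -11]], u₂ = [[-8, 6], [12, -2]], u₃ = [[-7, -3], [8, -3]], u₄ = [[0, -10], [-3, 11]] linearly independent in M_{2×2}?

Take coordinates with respect to the standard basis {E₁₁, E₁₂, E₂₁, E₂₂}.
Row-reduce the matrix whose columns are u₁, u₂, u₃, u₄.
The reduction yields 4 nonzero rows, so the rank is 4.
Since rank = 4 (the number of vectors), the set is linearly independent.

linearly independent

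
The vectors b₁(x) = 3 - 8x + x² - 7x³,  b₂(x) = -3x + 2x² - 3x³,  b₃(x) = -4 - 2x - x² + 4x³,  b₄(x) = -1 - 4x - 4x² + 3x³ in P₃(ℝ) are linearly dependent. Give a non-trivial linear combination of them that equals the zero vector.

b₁ - 2b₂ + b₃ - b₄ = 0

Write each element as a vector in ℝ⁴ using {1, x, …, x³}.
Write the vectors as columns of a matrix and find a nonzero vector in its null space.
A generator of the null space is (1, -2, 1, -1).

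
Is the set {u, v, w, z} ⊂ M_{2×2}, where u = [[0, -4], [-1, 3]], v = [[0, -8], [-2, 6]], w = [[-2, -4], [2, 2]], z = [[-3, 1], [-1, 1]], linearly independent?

linearly dependent

Write each element as a coordinate vector in ℝ⁴ using {E₁₁, E₁₂, E₂₁, E₂₂}.
One vector is a scalar multiple of another, so the set is dependent.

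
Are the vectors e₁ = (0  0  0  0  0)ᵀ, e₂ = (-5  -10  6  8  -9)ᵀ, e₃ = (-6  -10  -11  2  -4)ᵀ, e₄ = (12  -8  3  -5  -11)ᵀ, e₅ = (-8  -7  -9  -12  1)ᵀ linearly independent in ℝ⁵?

linearly dependent

One of the vectors is the zero vector, so the set is linearly dependent.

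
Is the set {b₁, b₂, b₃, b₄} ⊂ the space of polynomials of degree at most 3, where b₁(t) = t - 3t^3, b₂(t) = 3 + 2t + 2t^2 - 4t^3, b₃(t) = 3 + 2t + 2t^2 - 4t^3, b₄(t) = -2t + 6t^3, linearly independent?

linearly dependent

Write each element as a coordinate vector in ℝ⁴ using {1, t, …, t^3}.
Two of the vectors are equal, giving an immediate dependence.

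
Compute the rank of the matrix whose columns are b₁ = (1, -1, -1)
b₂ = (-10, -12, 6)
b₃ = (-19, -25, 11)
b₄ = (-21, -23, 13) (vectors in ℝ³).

Row-reduce the 4×3 matrix with these as rows.
Reduction leaves 2 leading entries, giving rank 2.
(With 4 elements in a 3-dimensional space the rank is at most 3.)

2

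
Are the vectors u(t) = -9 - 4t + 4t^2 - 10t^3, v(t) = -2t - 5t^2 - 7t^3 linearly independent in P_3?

Take coordinates with respect to the standard basis {1, t, …, t^3}.
Row-reduce the matrix whose columns are u, v.
The reduction yields 2 nonzero rows, so the rank is 2.
Since rank = 2 (the number of vectors), the set is linearly independent.

linearly independent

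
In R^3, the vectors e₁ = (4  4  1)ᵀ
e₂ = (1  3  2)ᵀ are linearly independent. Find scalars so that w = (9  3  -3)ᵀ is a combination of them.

Solve the system with e₁, e₂ as columns and w as the right-hand side.
The system has the unique solution (c₁, c₂) = (3, -3).

w = 3e₁ - 3e₂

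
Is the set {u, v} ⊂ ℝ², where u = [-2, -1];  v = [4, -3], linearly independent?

linearly independent

Place the vectors as rows of a 2×2 matrix and reduce to echelon form.
The reduction yields 2 nonzero rows, so the rank is 2.
Since rank = 2 (the number of vectors), the set is linearly independent.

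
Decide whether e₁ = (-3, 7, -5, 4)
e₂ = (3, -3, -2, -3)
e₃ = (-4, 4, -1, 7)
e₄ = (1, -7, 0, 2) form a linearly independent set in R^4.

Form the 4×4 matrix with these as columns; its determinant is -156.
A nonzero determinant means the columns are linearly independent.

linearly independent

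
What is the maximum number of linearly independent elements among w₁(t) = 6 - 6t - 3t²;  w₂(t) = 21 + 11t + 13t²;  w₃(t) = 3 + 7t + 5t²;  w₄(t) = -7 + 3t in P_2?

Represent each element by its coordinate vector in ℝ³.
Row-reduce the 4×3 matrix with these as rows.
The echelon form has 3 nonzero rows, so the rank is 3.
(With 4 elements in a 3-dimensional space the rank is at most 3.)

3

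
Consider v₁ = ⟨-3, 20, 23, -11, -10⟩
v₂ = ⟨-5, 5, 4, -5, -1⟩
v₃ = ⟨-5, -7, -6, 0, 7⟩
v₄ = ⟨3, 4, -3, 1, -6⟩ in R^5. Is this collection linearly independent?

linearly dependent

Place the vectors as rows of a 4×5 matrix and reduce to echelon form.
The reduction yields 3 nonzero rows, so the rank is 3.
Since rank 3 < 4, the set is linearly dependent.
Indeed v₁ - 2v₂ + 2v₃ + v₄ = 0.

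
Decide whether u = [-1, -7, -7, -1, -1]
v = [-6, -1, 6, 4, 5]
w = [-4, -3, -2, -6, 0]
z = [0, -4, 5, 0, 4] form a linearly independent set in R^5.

linearly independent

Place the vectors as rows of a 4×5 matrix and reduce to echelon form.
The reduction yields 4 nonzero rows, so the rank is 4.
Since rank = 4 (the number of vectors), the set is linearly independent.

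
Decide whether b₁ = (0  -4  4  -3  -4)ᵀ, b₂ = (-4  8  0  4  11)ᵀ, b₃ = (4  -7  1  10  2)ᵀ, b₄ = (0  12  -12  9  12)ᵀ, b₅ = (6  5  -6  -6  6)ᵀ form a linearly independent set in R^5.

One vector is a scalar multiple of another, so the set is dependent.

linearly dependent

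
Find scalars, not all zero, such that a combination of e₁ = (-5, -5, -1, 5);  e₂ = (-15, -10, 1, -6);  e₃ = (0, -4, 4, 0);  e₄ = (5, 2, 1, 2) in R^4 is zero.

Row-reduce the matrix with e₁, e₂, e₃, e₄ as columns; the null space gives the coefficients.
The free variable yields coefficients (0, 1, -1, 3) (any nonzero multiple also works).

e₂ - e₃ + 3e₄ = 0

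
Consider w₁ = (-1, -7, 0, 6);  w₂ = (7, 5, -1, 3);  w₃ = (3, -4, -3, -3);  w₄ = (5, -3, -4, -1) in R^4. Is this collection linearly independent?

linearly independent

Place the vectors as rows of a 4×4 matrix and reduce to echelon form.
The reduction yields 4 nonzero rows, so the rank is 4.
Since rank = 4 (the number of vectors), the set is linearly independent.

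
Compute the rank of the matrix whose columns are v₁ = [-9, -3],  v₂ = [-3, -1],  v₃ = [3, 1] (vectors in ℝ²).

rank 1

Form the matrix with v₁, v₂, v₃ as columns and reduce.
Reduction leaves 1 leading entry, giving rank 1.
(With 3 elements in a 2-dimensional space the rank is at most 2.)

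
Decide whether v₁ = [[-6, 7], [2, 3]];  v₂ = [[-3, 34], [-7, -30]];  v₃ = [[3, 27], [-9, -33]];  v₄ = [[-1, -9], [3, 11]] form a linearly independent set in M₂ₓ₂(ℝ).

linearly dependent

Write each element as a coordinate vector in ℝ⁴ using {E₁₁, E₁₂, E₂₁, E₂₂}.
One vector is a scalar multiple of another, so the set is dependent.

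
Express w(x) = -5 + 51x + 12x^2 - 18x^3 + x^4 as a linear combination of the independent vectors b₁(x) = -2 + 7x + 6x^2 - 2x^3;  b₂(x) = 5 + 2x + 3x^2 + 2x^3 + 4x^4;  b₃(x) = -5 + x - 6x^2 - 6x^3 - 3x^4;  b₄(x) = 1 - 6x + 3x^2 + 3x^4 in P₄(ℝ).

w = 4b₁ + 4b₂ + 3b₃ - 2b₄

Work in coordinates with respect to the standard basis {1, x, …, x^4}.
Solve the system with b₁, b₂, b₃, b₄ as columns and w as the right-hand side.
The system has the unique solution (α₁, …, α₄) = (4, 4, 3, -2).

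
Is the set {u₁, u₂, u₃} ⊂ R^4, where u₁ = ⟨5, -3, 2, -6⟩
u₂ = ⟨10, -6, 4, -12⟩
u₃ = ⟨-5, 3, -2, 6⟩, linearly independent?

linearly dependent

Place the vectors as rows of a 3×4 matrix and reduce to echelon form.
The reduction yields 1 nonzero row, so the rank is 1.
Since rank 1 < 3, the set is linearly dependent.
Indeed 2u₁ - u₂ = 0.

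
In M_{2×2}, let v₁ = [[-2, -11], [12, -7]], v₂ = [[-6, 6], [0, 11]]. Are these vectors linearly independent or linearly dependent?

linearly independent

Write each element as a coordinate vector in ℝ⁴ using {E₁₁, E₁₂, E₂₁, E₂₂}.
Place the vectors as rows of a 2×4 matrix and reduce to echelon form.
The reduction yields 2 nonzero rows, so the rank is 2.
Since rank = 2 (the number of vectors), the set is linearly independent.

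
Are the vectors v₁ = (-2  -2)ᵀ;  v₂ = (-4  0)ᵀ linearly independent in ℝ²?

linearly independent

Row-reduce the matrix whose columns are v₁, v₂.
The reduction yields 2 nonzero rows, so the rank is 2.
Since rank = 2 (the number of vectors), the set is linearly independent.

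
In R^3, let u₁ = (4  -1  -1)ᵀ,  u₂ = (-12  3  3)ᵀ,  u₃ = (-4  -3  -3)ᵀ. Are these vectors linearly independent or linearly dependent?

linearly dependent

One vector is a scalar multiple of another, so the set is dependent.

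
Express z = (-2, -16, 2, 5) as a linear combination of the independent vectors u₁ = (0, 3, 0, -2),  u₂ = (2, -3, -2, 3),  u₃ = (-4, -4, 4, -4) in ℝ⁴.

Since u₁, u₂, u₃ are independent, the coefficients expressing z are uniquely determined by a linear system.
The system has the unique solution (α₁, α₂, α₃) = (-3, 1, 1).

z = -3u₁ + u₂ + u₃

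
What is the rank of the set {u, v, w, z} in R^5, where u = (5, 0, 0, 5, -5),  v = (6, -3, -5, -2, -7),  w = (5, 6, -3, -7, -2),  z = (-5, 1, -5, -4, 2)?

4

Apply Gaussian elimination to the matrix whose rows are u, v, w, z.
Reduction leaves 4 leading entries, giving rank 4.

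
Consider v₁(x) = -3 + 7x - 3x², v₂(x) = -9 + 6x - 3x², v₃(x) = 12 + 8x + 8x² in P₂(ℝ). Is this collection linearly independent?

Write each element as a coordinate vector in ℝ³ using {1, x, x²}.
The matrix [v₁|v₂|v₃] has determinant 468.
A nonzero determinant means the columns are linearly independent.

linearly independent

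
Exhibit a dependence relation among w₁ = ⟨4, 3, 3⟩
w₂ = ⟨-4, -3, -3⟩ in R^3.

w₁ + w₂ = 0

Set up α₁w₁ + α₂w₂ = 0 and solve the homogeneous system.
One solution (up to scaling) is (1, 1).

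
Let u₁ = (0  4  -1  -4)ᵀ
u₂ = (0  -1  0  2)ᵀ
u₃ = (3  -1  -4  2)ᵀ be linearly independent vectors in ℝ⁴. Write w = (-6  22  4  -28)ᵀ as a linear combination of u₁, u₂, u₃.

w = 4u₁ - 4u₂ - 2u₃

Set up the augmented matrix [u₁ | u₂ | u₃ | w] and row-reduce.
Row-reducing the augmented matrix gives the unique coefficients (α₁, α₂, α₃) = (4, -4, -2).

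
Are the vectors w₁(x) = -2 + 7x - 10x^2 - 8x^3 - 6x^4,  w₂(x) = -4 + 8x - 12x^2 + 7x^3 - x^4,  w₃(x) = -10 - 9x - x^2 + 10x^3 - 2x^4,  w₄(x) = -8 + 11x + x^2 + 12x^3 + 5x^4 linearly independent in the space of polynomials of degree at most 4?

Write each element as a coordinate vector in ℝ⁵ using {1, x, …, x^4}.
Place the vectors as rows of a 4×5 matrix and reduce to echelon form.
The reduction yields 4 nonzero rows, so the rank is 4.
Since rank = 4 (the number of vectors), the set is linearly independent.

linearly independent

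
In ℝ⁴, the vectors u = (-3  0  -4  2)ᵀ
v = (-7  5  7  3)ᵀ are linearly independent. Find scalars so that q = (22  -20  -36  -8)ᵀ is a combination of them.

Since u, v are independent, the coefficients expressing q are uniquely determined by a linear system.
Back-substitution yields (α₁, α₂) = (2, -4).

q = 2u - 4v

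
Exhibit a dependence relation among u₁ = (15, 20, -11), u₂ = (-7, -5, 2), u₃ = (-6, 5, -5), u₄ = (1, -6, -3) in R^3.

u₁ + 3u₂ - u₃ = 0

Solve the homogeneous system with u₁, u₂, u₃, u₄ as columns by row-reducing the coefficient matrix.
A generator of the null space is (1, 3, -1, 0).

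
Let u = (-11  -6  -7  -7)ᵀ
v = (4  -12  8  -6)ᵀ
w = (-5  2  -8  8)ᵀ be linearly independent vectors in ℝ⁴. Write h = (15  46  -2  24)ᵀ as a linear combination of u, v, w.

h = -2u - 3v - w

Solve the system with u, v, w as columns and h as the right-hand side.
The system has the unique solution (a₁, a₂, a₃) = (-2, -3, -1).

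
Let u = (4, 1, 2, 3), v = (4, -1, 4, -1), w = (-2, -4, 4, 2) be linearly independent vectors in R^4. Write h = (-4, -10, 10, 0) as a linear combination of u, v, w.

Set up the augmented matrix [u | v | w | h] and row-reduce.
Back-substitution yields (c₁, c₂, c₃) = (-1, 1, 2).

h = -u + v + 2w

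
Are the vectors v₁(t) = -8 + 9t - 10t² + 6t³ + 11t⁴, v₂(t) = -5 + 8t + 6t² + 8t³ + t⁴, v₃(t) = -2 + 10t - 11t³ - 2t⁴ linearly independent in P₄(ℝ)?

linearly independent

Take coordinates with respect to the standard basis {1, t, …, t⁴}.
Row-reduce the matrix whose columns are v₁, v₂, v₃.
The reduction yields 3 nonzero rows, so the rank is 3.
Since rank = 3 (the number of vectors), the set is linearly independent.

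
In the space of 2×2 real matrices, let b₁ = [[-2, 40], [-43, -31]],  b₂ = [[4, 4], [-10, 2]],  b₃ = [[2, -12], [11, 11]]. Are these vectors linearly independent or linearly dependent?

Take coordinates with respect to the standard basis {E₁₁, E₁₂, E₂₁, E₂₂}.
Row-reduce the matrix whose columns are b₁, b₂, b₃.
The reduction yields 2 nonzero rows, so the rank is 2.
Since rank 2 < 3, the set is linearly dependent.
Indeed b₁ - b₂ + 3b₃ = 0.

linearly dependent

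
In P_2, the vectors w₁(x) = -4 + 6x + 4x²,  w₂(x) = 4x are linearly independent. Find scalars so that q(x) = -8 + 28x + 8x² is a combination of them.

q = 2w₁ + 4w₂

Take coordinate vectors relative to {1, x, x²}.
Since w₁, w₂ are independent, the coefficients expressing q are uniquely determined by a linear system.
Back-substitution yields (α₁, α₂) = (2, 4).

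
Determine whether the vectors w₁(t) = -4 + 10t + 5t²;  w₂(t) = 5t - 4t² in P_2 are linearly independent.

Write each element as a coordinate vector in ℝ³ using {1, t, t²}.
Row-reduce the matrix whose columns are w₁, w₂.
The reduction yields 2 nonzero rows, so the rank is 2.
Since rank = 2 (the number of vectors), the set is linearly independent.

linearly independent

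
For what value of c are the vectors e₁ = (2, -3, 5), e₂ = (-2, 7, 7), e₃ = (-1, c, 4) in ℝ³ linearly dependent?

Place the vectors as rows of a 3×3 matrix; dependence ⇔ determinant zero.
Cofactor expansion gives det = 88 - 24*c.
Solving 88 - 24*c = 0 yields c = 11/3.

c = 11/3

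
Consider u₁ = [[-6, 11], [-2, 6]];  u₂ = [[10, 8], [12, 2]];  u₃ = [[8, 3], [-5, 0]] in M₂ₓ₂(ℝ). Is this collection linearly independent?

Take coordinates with respect to the standard basis {E₁₁, E₁₂, E₂₁, E₂₂}.
Place the vectors as rows of a 3×4 matrix and reduce to echelon form.
The reduction yields 3 nonzero rows, so the rank is 3.
Since rank = 3 (the number of vectors), the set is linearly independent.

linearly independent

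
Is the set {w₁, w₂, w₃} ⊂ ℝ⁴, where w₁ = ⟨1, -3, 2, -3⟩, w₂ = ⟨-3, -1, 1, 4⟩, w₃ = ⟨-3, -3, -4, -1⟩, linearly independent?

linearly independent

Row-reduce the matrix whose columns are w₁, w₂, w₃.
The reduction yields 3 nonzero rows, so the rank is 3.
Since rank = 3 (the number of vectors), the set is linearly independent.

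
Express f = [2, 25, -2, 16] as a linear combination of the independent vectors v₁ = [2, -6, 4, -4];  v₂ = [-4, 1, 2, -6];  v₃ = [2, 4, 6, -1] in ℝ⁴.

Set up the augmented matrix [v₁ | v₂ | v₃ | f] and row-reduce.
Back-substitution yields (a₁, a₂, a₃) = (-3, -1, 2).

f = -3v₁ - v₂ + 2v₃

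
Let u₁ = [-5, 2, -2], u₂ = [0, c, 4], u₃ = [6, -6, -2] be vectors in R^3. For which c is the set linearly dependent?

Place the vectors as rows of a 3×3 matrix; dependence ⇔ determinant zero.
Cofactor expansion gives det = 22*c - 72.
Solving 22*c - 72 = 0 yields c = 36/11.

c = 36/11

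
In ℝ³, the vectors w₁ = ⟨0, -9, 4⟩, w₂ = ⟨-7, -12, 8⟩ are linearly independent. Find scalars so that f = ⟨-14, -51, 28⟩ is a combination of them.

f = 3w₁ + 2w₂

Set up the augmented matrix [w₁ | w₂ | f] and row-reduce.
Row-reducing the augmented matrix gives the unique coefficients (α₁, α₂) = (3, 2).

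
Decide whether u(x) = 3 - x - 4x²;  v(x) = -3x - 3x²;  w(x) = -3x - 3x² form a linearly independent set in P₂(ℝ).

Take coordinates with respect to the standard basis {1, x, x²}.
Row-reduce the matrix whose columns are u, v, w.
The reduction yields 2 nonzero rows, so the rank is 2.
Since rank 2 < 3, the set is linearly dependent.
Indeed v - w = 0.

linearly dependent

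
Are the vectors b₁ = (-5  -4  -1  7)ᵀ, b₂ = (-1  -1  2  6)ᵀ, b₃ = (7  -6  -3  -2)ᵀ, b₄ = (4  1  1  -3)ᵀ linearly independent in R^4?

linearly independent

Row-reduce the matrix whose columns are b₁, b₂, b₃, b₄.
The reduction yields 4 nonzero rows, so the rank is 4.
Since rank = 4 (the number of vectors), the set is linearly independent.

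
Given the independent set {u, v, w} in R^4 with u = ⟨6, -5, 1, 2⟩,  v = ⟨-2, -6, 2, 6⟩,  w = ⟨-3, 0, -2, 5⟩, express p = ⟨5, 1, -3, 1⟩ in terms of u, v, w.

p = u - v + w

Write p = a₁u + … + a₃w and equate components.
The system has the unique solution (a₁, a₂, a₃) = (1, -1, 1).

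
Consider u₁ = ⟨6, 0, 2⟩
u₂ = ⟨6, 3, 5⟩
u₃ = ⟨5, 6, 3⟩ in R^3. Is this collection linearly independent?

Form the 3×3 matrix with these as columns; its determinant is -84.
A nonzero determinant means the columns are linearly independent.

linearly independent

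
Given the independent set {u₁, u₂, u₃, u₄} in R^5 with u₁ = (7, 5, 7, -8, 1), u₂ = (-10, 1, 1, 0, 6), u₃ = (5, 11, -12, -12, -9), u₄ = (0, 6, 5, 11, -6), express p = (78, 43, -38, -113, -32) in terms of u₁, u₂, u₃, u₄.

Set up the augmented matrix [u₁ | u₂ | u₃ | u₄ | p] and row-reduce.
Back-substitution yields (α₁, …, α₄) = (4, -3, 4, -3).

p = 4u₁ - 3u₂ + 4u₃ - 3u₄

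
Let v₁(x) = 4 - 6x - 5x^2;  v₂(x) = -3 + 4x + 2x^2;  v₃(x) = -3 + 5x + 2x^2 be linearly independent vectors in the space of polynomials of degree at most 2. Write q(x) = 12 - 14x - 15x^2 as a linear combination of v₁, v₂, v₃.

Identify each element with its coordinate vector in ℝ³ via {1, x, x^2}.
Set up the augmented matrix [v₁ | v₂ | v₃ | q] and row-reduce.
Row-reducing the augmented matrix gives the unique coefficients (α₁, α₂, α₃) = (3, -4, 4).

q = 3v₁ - 4v₂ + 4v₃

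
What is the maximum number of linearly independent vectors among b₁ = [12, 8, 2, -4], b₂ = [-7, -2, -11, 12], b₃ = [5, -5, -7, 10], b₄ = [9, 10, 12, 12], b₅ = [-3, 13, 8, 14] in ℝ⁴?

Row-reduce the 5×4 matrix with these as rows.
Exactly 4 pivots survive; hence the rank is 4.
(With 5 elements in a 4-dimensional space the rank is at most 4.)

4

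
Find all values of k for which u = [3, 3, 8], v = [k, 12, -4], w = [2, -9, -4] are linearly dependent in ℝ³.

The set is linearly dependent precisely when det[u; v; w] = 0.
The determinant works out to -60*k - 468.
Setting this to zero gives k = -39/5.

k = -39/5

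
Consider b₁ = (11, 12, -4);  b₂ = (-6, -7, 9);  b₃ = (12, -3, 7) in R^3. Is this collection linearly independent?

Row-reduce the matrix whose columns are b₁, b₂, b₃.
The reduction yields 3 nonzero rows, so the rank is 3.
Since rank = 3 (the number of vectors), the set is linearly independent.

linearly independent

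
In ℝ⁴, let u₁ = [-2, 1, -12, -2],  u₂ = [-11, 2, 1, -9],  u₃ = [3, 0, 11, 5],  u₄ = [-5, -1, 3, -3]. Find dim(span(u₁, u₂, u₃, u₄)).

Row-reduce the 4×4 matrix with these as rows.
The echelon form has 4 nonzero rows, so the rank is 4.

dim = 4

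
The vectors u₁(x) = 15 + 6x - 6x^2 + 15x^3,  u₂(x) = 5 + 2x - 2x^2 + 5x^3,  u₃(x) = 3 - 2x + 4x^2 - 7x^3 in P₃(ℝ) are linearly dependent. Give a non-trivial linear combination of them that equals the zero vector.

Take coordinates with respect to {1, x, …, x^3}.
Set up α₁u₁ + … + α₃u₃ = 0 and solve the homogeneous system.
One solution (up to scaling) is (1, -3, 0).

u₁ - 3u₂ = 0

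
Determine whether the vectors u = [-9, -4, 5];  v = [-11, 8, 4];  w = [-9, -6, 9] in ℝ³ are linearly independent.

linearly independent

Place the vectors as rows of a 3×3 matrix and reduce to echelon form.
The reduction yields 3 nonzero rows, so the rank is 3.
Since rank = 3 (the number of vectors), the set is linearly independent.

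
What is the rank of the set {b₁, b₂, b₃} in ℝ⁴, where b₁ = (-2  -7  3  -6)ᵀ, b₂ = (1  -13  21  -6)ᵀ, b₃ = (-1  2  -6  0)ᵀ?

2

Form the matrix with b₁, b₂, b₃ as columns and reduce.
The echelon form has 2 nonzero rows, so the rank is 2.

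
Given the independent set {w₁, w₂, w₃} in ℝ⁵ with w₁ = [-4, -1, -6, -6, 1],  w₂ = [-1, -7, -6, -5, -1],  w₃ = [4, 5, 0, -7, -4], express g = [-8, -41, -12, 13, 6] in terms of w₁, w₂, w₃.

Write g = a₁w₁ + … + a₃w₃ and equate components.
Back-substitution yields (a₁, a₂, a₃) = (-2, 4, -3).

g = -2w₁ + 4w₂ - 3w₃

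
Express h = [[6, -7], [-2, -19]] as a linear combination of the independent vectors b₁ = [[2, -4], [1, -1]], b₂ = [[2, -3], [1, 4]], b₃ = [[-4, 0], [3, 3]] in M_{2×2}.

Take coordinate vectors relative to {E₁₁, E₁₂, E₂₁, E₂₂}.
Since b₁, b₂, b₃ are independent, the coefficients expressing h are uniquely determined by a linear system.
The system has the unique solution (α₁, α₂, α₃) = (4, -3, -1).

h = 4b₁ - 3b₂ - b₃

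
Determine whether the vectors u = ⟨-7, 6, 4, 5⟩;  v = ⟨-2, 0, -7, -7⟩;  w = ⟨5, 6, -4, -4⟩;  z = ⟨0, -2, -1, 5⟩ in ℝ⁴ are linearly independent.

Place the vectors as rows of a 4×4 matrix and reduce to echelon form.
The reduction yields 4 nonzero rows, so the rank is 4.
Since rank = 4 (the number of vectors), the set is linearly independent.

linearly independent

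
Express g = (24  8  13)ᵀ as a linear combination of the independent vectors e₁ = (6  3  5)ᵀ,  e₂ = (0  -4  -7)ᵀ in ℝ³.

Set up the augmented matrix [e₁ | e₂ | g] and row-reduce.
Back-substitution yields (c₁, c₂) = (4, 1).

g = 4e₁ + e₂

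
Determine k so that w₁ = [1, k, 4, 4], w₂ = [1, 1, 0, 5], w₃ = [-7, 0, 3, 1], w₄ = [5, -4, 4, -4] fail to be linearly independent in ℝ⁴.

k = -4/3

The set is linearly dependent precisely when det[w₁; w₂; w₃; w₄] = 0.
The determinant works out to 231*k + 308.
Setting this to zero gives k = -4/3.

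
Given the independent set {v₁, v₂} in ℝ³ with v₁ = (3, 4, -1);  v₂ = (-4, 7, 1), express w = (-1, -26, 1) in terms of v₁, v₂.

Solve the system with v₁, v₂ as columns and w as the right-hand side.
The system has the unique solution (a₁, a₂) = (-3, -2).

w = -3v₁ - 2v₂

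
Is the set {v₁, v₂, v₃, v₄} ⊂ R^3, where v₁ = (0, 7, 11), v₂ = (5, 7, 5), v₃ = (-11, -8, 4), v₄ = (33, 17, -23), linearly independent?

linearly dependent

There are 4 vectors in a 3-dimensional space, so they cannot be linearly independent.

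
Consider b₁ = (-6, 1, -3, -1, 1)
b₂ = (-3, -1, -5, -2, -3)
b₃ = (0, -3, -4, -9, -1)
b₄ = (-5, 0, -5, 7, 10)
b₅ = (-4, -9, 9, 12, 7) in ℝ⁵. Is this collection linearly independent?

The matrix [b₁|b₂|b₃|b₄|b₅] has determinant -37314.
A nonzero determinant means the columns are linearly independent.

linearly independent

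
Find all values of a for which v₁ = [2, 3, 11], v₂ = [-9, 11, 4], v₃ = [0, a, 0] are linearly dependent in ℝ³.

Dependence holds iff the 3×3 matrix [v₁ v₂ v₃] is singular.
Cofactor expansion gives det = -107*a.
This vanishes exactly when a = 0.

a = 0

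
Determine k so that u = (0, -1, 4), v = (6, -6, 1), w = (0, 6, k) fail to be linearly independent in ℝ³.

The vectors are dependent exactly when the determinant of the matrix with rows u, v, w vanishes.
Expanding, det = 6*k + 144.
This vanishes exactly when k = -24.

k = -24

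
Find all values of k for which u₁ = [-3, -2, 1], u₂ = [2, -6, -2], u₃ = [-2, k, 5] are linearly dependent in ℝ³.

k = 45/2

The vectors are dependent exactly when the determinant of the matrix with rows u₁, u₂, u₃ vanishes.
Cofactor expansion gives det = 90 - 4*k.
This vanishes exactly when k = 45/2.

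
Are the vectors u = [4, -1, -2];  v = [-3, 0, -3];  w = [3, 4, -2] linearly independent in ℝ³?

linearly independent

Form the 3×3 matrix with these as columns; its determinant is 87.
A nonzero determinant means the columns are linearly independent.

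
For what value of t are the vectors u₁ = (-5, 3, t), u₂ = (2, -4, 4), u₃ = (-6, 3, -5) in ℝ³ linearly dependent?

t = -41/9

Dependence holds iff the 3×3 matrix [u₁ u₂ u₃] is singular.
Expanding, det = -18*t - 82.
This vanishes exactly when t = -41/9.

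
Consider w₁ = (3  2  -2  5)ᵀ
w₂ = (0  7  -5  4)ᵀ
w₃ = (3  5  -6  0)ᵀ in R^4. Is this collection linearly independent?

linearly independent

Place the vectors as rows of a 3×4 matrix and reduce to echelon form.
The reduction yields 3 nonzero rows, so the rank is 3.
Since rank = 3 (the number of vectors), the set is linearly independent.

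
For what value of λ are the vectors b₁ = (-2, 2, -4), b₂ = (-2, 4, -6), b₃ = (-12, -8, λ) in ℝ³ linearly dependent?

The set is linearly dependent precisely when det[b₁; b₂; b₃] = 0.
Expanding, det = -4*λ - 16.
Solving -4*λ - 16 = 0 yields λ = -4.

λ = -4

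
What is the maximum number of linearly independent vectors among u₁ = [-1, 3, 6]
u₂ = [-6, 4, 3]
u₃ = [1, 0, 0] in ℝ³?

3

Apply Gaussian elimination to the matrix whose rows are u₁, u₂, u₃.
Exactly 3 pivots survive; hence the rank is 3.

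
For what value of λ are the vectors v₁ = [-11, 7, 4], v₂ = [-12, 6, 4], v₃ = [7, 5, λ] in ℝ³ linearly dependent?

λ = -4/9

The set is linearly dependent precisely when det[v₁; v₂; v₃] = 0.
The determinant works out to 18*λ + 8.
This vanishes exactly when λ = -4/9.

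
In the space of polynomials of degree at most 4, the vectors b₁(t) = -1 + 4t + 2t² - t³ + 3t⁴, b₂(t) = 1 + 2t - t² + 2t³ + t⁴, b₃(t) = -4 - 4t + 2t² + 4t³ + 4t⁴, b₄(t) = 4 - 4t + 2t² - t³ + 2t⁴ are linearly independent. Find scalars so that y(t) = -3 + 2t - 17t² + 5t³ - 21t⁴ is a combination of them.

Identify each element with its coordinate vector in ℝ⁵ via {1, t, …, t⁴}.
Solve the system with b₁, b₂, b₃, b₄ as columns and y as the right-hand side.
The system has the unique solution (a₁, …, a₄) = (-4, 1, -1, -3).

y = -4b₁ + b₂ - b₃ - 3b₄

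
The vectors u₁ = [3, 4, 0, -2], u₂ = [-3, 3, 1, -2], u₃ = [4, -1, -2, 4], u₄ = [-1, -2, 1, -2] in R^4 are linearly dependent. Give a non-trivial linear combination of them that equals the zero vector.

Solve the homogeneous system with u₁, u₂, u₃, u₄ as columns by row-reducing the coefficient matrix.
A generator of the null space is (0, 1, 1, 1).

u₂ + u₃ + u₄ = 0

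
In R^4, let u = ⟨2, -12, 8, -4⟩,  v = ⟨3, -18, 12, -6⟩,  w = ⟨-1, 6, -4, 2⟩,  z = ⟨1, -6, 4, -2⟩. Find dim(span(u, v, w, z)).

Form the matrix with u, v, w, z as columns and reduce.
There is 1 pivot column, so rank = 1.

dim = 1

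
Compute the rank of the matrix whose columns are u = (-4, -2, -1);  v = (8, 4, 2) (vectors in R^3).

rank 1

Row-reduce the 2×3 matrix with these as rows.
Exactly 1 pivot survives; hence the rank is 1.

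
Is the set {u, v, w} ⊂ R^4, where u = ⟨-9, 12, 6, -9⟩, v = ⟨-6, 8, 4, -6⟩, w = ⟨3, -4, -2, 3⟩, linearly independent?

linearly dependent

One vector is a scalar multiple of another, so the set is dependent.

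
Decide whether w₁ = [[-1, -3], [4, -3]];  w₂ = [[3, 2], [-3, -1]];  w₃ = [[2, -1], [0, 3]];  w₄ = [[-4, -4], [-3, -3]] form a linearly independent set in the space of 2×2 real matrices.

linearly independent

Write each element as a coordinate vector in ℝ⁴ using {E₁₁, E₁₂, E₂₁, E₂₂}.
Form the 4×4 matrix with these as columns; its determinant is 444.
A nonzero determinant means the columns are linearly independent.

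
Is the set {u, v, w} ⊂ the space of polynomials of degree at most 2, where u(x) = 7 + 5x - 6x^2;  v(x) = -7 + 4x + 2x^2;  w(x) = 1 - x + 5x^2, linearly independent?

Take coordinates with respect to the standard basis {1, x, x^2}.
The matrix [u|v|w] has determinant 321.
A nonzero determinant means the columns are linearly independent.

linearly independent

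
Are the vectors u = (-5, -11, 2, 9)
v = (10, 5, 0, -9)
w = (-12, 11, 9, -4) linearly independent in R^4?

linearly independent

Row-reduce the matrix whose columns are u, v, w.
The reduction yields 3 nonzero rows, so the rank is 3.
Since rank = 3 (the number of vectors), the set is linearly independent.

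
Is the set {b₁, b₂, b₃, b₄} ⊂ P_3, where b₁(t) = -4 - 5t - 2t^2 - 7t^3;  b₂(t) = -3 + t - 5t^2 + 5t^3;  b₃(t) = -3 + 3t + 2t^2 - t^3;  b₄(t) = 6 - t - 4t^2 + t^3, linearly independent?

Write each element as a coordinate vector in ℝ⁴ using {1, t, …, t^3}.
Row-reduce the matrix whose columns are b₁, b₂, b₃, b₄.
The reduction yields 4 nonzero rows, so the rank is 4.
Since rank = 4 (the number of vectors), the set is linearly independent.

linearly independent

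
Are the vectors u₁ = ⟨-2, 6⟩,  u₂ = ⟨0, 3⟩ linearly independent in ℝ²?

linearly independent

Row-reduce the matrix whose columns are u₁, u₂.
The reduction yields 2 nonzero rows, so the rank is 2.
Since rank = 2 (the number of vectors), the set is linearly independent.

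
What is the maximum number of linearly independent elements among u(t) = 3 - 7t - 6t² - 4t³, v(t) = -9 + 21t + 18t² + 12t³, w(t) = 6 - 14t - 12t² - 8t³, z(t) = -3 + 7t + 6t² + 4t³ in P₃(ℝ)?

1

Use coordinates relative to {1, t, …, t³}.
Form the matrix with u, v, w, z as columns and reduce.
There is 1 pivot column, so rank = 1.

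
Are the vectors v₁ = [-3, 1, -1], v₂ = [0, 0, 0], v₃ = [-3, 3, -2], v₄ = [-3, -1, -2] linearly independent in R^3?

There are 4 vectors in a 3-dimensional space, so they cannot be linearly independent.

linearly dependent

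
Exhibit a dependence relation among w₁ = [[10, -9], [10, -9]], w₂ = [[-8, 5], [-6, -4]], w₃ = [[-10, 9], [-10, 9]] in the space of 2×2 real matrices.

Pass to coordinate vectors relative to the basis {E₁₁, E₁₂, E₂₁, E₂₂}.
Solve the homogeneous system with w₁, w₂, w₃ as columns by row-reducing the coefficient matrix.
The free variable yields coefficients (1, 0, 1) (any nonzero multiple also works).

w₁ + w₃ = 0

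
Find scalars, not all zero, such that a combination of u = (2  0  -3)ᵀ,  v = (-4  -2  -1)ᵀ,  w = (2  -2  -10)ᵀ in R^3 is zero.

Row-reduce the matrix with u, v, w as columns; the null space gives the coefficients.
A generator of the null space is (3, 1, -1).

3u + v - w = 0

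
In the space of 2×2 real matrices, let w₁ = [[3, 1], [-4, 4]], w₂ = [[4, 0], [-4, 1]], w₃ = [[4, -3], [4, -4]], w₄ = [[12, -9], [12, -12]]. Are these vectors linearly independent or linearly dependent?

linearly dependent

Write each element as a coordinate vector in ℝ⁴ using {E₁₁, E₁₂, E₂₁, E₂₂}.
One vector is a scalar multiple of another, so the set is dependent.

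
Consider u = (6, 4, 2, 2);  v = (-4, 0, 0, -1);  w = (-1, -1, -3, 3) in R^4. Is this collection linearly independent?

linearly independent

Row-reduce the matrix whose columns are u, v, w.
The reduction yields 3 nonzero rows, so the rank is 3.
Since rank = 3 (the number of vectors), the set is linearly independent.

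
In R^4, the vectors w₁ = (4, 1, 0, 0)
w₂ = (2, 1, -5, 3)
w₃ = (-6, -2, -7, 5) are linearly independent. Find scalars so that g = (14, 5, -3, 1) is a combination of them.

g = w₁ + 2w₂ - w₃

Since w₁, w₂, w₃ are independent, the coefficients expressing g are uniquely determined by a linear system.
Back-substitution yields (c₁, c₂, c₃) = (1, 2, -1).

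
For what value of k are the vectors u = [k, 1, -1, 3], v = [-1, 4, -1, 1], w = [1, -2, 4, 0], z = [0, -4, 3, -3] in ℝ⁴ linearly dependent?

k = 5/4

The set is linearly dependent precisely when det[u; v; w; z] = 0.
Expanding, det = 40 - 32*k.
Setting this to zero gives k = 5/4.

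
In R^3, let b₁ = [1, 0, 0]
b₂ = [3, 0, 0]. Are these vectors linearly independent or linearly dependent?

linearly dependent

Row-reduce the matrix whose columns are b₁, b₂.
The reduction yields 1 nonzero row, so the rank is 1.
Since rank 1 < 2, the set is linearly dependent.
Indeed 3b₁ - b₂ = 0.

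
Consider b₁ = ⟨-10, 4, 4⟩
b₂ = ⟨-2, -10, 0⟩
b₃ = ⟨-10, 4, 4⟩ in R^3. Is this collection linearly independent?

Two of the vectors are equal, giving an immediate dependence.

linearly dependent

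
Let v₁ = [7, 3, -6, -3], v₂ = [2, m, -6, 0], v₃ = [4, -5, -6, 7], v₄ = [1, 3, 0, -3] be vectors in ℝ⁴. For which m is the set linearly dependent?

m = -24

Place the vectors as rows of a 4×4 matrix; dependence ⇔ determinant zero.
Expanding, det = -6*m - 144.
Solving -6*m - 144 = 0 yields m = -24.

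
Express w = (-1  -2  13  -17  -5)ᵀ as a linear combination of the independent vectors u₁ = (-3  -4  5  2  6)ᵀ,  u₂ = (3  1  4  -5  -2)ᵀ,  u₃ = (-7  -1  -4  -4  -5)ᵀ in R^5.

Write w = a₁u₁ + … + a₃u₃ and equate components.
The system has the unique solution (a₁, a₂, a₃) = (1, 3, 1).

w = u₁ + 3u₂ + u₃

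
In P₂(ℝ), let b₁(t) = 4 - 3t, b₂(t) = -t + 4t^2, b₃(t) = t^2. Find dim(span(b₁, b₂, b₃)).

3

Represent each element by its coordinate vector in ℝ³.
Form the matrix with b₁, b₂, b₃ as columns and reduce.
The echelon form has 3 nonzero rows, so the rank is 3.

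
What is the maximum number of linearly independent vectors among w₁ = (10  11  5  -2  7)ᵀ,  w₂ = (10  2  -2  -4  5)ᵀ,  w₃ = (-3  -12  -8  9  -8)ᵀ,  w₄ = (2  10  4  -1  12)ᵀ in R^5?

Row-reduce the 4×5 matrix with these as rows.
Reduction leaves 4 leading entries, giving rank 4.

4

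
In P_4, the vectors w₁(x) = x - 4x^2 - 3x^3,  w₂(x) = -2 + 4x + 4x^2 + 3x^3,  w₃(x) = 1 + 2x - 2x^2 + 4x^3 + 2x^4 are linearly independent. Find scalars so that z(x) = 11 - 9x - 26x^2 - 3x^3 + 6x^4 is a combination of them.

Identify each element with its coordinate vector in ℝ⁵ via {1, x, …, x^4}.
Since w₁, w₂, w₃ are independent, the coefficients expressing z are uniquely determined by a linear system.
Back-substitution yields (a₁, a₂, a₃) = (1, -4, 3).

z = w₁ - 4w₂ + 3w₃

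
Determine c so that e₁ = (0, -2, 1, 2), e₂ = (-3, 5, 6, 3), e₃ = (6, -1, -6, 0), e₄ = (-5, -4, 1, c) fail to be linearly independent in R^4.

The set is linearly dependent precisely when det[e₁; e₂; e₃; e₄] = 0.
Cofactor expansion gives det = -63*c - 273.
This vanishes exactly when c = -13/3.

c = -13/3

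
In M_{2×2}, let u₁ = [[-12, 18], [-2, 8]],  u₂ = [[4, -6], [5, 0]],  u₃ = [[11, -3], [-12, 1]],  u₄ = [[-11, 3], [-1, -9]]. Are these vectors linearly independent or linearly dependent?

linearly dependent

Take coordinates with respect to the standard basis {E₁₁, E₁₂, E₂₁, E₂₂}.
The matrix [u₁|u₂|u₃|u₄] has determinant 0.
A zero determinant means the columns are linearly dependent.
Indeed u₁ + 3u₂ + u₃ + u₄ = 0.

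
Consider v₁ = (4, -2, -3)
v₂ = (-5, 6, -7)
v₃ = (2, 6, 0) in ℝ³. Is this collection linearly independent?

linearly independent

Row-reduce the matrix whose columns are v₁, v₂, v₃.
The reduction yields 3 nonzero rows, so the rank is 3.
Since rank = 3 (the number of vectors), the set is linearly independent.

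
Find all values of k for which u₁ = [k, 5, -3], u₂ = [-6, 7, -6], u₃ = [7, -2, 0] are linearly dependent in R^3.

k = -33/4

Dependence holds iff the 3×3 matrix [u₁ u₂ u₃] is singular.
Expanding, det = -12*k - 99.
Solving -12*k - 99 = 0 yields k = -33/4.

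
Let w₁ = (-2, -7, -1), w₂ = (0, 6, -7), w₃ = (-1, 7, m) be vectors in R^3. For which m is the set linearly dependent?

m = -51/4

The set is linearly dependent precisely when det[w₁; w₂; w₃] = 0.
Expanding, det = -12*m - 153.
This vanishes exactly when m = -51/4.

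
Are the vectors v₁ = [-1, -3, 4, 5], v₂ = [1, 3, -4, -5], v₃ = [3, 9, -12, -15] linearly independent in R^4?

linearly dependent

Row-reduce the matrix whose columns are v₁, v₂, v₃.
The reduction yields 1 nonzero row, so the rank is 1.
Since rank 1 < 3, the set is linearly dependent.
Indeed v₁ + v₂ = 0.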